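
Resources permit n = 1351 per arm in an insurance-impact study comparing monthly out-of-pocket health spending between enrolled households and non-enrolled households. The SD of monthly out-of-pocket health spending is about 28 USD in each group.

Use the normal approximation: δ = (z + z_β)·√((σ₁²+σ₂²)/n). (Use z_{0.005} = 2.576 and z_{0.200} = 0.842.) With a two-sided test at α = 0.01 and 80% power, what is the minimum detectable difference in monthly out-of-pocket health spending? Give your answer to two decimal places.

Minimum detectable difference ≈ 3.68 USD

δ = (z_{α/2} + z_β) · √((σ₁²+σ₂²)/n)
  = (2.576 + 0.842) · √(1568/1351)
  = 3.418 · √1.1606
  = 3.418 · 1.0773
  = 3.6823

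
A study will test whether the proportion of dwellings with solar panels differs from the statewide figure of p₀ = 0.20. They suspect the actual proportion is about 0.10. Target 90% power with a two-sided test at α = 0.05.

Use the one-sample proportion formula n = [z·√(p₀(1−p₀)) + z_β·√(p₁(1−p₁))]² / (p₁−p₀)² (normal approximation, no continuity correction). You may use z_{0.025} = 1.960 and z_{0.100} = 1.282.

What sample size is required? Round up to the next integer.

n = 137

n = [z_{α/2}·√(p₀q₀) + z_β·√(p₁q₁)]² / (p₁ − p₀)²
  = [1.960·√(0.20·0.80) + 1.282·√(0.10·0.90)]² / (-0.10)²
  = [1.960·0.4000 + 1.282·0.3000]² / 0.0100
  = [1.1686]² / 0.0100
  = 136.56
Round up → n = 137.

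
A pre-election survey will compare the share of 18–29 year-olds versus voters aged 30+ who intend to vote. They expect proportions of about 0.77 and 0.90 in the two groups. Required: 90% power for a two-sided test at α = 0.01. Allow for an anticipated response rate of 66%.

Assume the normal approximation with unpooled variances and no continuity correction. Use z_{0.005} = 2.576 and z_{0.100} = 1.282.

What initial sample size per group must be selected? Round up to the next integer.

n = (z_{α/2} + z_β)² · [p₁(1−p₁) + p₂(1−p₂)] / (p₁ − p₂)²
  = (2.576 + 1.282)² · (0.77·0.23 + 0.90·0.10) / (-0.13)²
  = (3.858)² · (0.1771 + 0.0900) / 0.0169
  = 14.8842 · 0.2671 / 0.0169
  = 235.24
Adjust for 66% response: 235.24 / 0.66 = 356.42.
Round up → n = 357 per group.

n = 357 per group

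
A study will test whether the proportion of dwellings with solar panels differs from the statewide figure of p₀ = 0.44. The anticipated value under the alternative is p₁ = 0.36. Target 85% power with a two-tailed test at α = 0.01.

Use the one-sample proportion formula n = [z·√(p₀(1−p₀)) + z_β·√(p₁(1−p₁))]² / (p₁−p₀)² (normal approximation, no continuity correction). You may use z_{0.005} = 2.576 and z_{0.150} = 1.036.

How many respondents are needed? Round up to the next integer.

n = [z_{α/2}·√(p₀q₀) + z_β·√(p₁q₁)]² / (p₁ − p₀)²
  = [2.576·√(0.44·0.56) + 1.036·√(0.36·0.64)]² / (-0.08)²
  = [2.576·0.4964 + 1.036·0.4800]² / 0.0064
  = [1.7760]² / 0.0064
  = 492.82
Round up → n = 493.

n = 493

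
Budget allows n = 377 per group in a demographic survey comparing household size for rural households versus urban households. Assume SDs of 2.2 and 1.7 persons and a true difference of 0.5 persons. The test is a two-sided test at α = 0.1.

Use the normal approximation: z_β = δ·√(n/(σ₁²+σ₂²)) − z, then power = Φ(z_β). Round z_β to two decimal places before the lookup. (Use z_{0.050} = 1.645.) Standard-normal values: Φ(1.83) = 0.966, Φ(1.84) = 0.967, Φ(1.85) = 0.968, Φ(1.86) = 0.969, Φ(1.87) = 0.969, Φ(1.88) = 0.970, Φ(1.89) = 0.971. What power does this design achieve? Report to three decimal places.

Power ≈ 0.968

z_β = δ·√(n/(σ₁²+σ₂²)) − z_{α/2}
    = 0.5 · √(377/7.73) − 1.645
    = 0.5 · 6.98363 − 1.645
    = 3.4918 − 1.645 = 1.8468 → 1.85
Power = Φ(1.85) = 0.968.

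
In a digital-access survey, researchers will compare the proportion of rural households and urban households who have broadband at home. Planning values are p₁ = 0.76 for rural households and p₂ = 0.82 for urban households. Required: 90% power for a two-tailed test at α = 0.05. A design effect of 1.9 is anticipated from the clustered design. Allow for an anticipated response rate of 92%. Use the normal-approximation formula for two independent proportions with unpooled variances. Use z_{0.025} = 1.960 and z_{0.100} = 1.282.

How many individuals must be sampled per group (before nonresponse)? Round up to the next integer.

n = (z_{α/2} + z_β)² · [p₁(1−p₁) + p₂(1−p₂)] / (p₁ − p₂)²
  = (1.960 + 1.282)² · (0.76·0.24 + 0.82·0.18) / (-0.06)²
  = (3.242)² · (0.1824 + 0.1476) / 0.0036
  = 10.5106 · 0.3300 / 0.0036
  = 963.47
Design effect: 1.9 × 963.47 = 1830.59.
Adjust for 92% response: 1830.59 / 0.92 = 1989.77.
Round up → n = 1990 per group.

n = 1990 per group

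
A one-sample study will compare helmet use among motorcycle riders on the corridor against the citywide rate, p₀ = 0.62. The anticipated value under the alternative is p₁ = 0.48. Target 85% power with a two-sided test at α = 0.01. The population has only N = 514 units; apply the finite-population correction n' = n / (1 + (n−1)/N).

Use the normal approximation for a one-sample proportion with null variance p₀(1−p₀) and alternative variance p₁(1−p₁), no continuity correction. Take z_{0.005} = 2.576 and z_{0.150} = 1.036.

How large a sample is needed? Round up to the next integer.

n = 122

n = [z_{α/2}·√(p₀q₀) + z_β·√(p₁q₁)]² / (p₁ − p₀)²
  = [2.576·√(0.62·0.38) + 1.036·√(0.48·0.52)]² / (-0.14)²
  = [2.576·0.4854 + 1.036·0.4996]² / 0.0196
  = [1.7679]² / 0.0196
  = 159.47
Finite-population correction (N = 514): 159.47 / (1 + (159.47 − 1)/514) = 121.89.
Round up → n = 122.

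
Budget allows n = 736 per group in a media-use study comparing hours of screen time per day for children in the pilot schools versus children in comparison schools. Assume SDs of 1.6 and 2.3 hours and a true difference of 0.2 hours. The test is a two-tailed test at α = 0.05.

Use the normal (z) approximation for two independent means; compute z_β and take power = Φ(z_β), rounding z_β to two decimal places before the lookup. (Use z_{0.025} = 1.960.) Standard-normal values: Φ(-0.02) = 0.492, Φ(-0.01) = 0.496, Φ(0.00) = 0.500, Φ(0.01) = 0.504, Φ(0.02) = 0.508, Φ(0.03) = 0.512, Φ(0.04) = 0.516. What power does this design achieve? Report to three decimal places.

z_β = δ·√(n/(σ₁²+σ₂²)) − z_{α/2}
    = 0.2 · √(736/7.85) − 1.960
    = 0.2 · 9.68287 − 1.960
    = 1.9366 − 1.960 = -0.0234 → -0.02
Power = Φ(-0.02) = 0.492.

Power ≈ 0.492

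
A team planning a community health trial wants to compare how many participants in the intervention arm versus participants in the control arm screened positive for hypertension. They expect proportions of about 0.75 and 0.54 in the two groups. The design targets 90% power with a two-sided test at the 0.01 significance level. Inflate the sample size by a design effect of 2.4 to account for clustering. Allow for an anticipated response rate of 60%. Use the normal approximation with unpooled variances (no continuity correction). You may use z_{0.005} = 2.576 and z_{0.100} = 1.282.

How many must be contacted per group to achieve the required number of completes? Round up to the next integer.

n = 589 per group

n = (z_{α/2} + z_β)² · [p₁(1−p₁) + p₂(1−p₂)] / (p₁ − p₂)²
  = (2.576 + 1.282)² · (0.75·0.25 + 0.54·0.46) / (0.21)²
  = (3.858)² · (0.1875 + 0.2484) / 0.0441
  = 14.8842 · 0.4359 / 0.0441
  = 147.12
Design effect: 2.4 × 147.12 = 353.09.
Adjust for 60% response: 353.09 / 0.60 = 588.48.
Round up → n = 589 per group.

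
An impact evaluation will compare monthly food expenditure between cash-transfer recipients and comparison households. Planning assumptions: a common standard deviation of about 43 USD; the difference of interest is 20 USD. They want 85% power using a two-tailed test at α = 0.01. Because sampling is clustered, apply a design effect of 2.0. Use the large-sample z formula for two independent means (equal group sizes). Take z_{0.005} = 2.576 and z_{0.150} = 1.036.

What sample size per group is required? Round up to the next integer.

n = (z_{α/2} + z_β)² · (σ₁² + σ₂²) / δ²
  = (2.576 + 1.036)² · (2·43² = 3698) / 20²
  = 13.0465 · 3698 / 400
  = 120.62
Design effect: 2.0 × 120.62 = 241.23.
Round up → n = 242 per group.

n = 242 per group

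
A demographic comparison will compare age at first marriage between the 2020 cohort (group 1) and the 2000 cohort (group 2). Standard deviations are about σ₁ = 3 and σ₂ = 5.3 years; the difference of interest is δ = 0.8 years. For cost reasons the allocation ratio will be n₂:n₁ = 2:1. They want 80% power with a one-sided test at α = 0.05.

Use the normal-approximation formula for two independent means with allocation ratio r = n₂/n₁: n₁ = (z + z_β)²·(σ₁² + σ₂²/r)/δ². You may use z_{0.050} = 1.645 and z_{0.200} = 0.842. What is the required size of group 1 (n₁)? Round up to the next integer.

n₁ = (z_α + z_β)² · (σ₁² + σ₂²/r) / δ²
   = (1.645 + 0.842)² · (3² + 5.3²/2) / 0.8²
   = 6.1852 · (9 + 14.045) / 0.64
   = 6.1852 · 23.045 / 0.64
   = 222.71
Round up → n₁ = 223; n₂ = r·n₁ = 2 × 223 = 446.

n₁ = 223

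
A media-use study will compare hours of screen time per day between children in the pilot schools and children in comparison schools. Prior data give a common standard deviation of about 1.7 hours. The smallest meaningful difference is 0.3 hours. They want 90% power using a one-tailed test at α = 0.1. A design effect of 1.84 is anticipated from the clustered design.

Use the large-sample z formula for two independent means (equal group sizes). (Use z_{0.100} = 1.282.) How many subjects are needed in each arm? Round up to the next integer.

n = (z_α + z_β)² · (σ₁² + σ₂²) / δ²
  = (1.282 + 1.282)² · (2·1.7² = 5.78) / 0.3²
  = 6.5741 · 5.78 / 0.09
  = 422.20
Design effect: 1.84 × 422.20 = 776.85.
Round up → n = 777 per group.

n = 777 per group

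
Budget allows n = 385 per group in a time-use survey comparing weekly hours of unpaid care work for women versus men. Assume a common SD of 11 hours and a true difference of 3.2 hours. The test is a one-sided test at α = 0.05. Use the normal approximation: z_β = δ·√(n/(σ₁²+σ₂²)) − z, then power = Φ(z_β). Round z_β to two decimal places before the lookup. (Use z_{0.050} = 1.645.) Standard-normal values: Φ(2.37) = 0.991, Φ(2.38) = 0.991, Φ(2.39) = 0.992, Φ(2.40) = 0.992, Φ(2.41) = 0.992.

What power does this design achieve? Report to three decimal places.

Power ≈ 0.992

z_β = δ·√(n/(σ₁²+σ₂²)) − z_α
    = 3.2 · √(385/242) − 1.645
    = 3.2 · 1.26131 − 1.645
    = 4.0362 − 1.645 = 2.3912 → 2.39
Power = Φ(2.39) = 0.992.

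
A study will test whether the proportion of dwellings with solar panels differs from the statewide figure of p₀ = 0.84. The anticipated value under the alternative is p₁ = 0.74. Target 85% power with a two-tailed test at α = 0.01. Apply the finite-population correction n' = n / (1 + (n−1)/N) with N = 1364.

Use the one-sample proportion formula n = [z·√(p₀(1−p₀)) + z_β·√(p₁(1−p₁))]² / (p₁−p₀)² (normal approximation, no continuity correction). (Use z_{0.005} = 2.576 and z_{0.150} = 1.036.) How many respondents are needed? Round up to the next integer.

n = 172

n = [z_{α/2}·√(p₀q₀) + z_β·√(p₁q₁)]² / (p₁ − p₀)²
  = [2.576·√(0.84·0.16) + 1.036·√(0.74·0.26)]² / (-0.10)²
  = [2.576·0.3666 + 1.036·0.4386]² / 0.0100
  = [1.3988]² / 0.0100
  = 195.66
Finite-population correction (N = 1364): 195.66 / (1 + (195.66 − 1)/1364) = 171.23.
Round up → n = 172.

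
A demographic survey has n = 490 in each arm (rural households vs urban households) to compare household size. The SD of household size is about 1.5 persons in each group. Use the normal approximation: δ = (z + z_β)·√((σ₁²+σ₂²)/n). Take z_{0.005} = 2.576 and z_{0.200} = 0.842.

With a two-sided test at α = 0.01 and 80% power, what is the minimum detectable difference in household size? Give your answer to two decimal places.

Minimum detectable difference ≈ 0.33 persons

δ = (z_{α/2} + z_β) · √((σ₁²+σ₂²)/n)
  = (2.576 + 0.842) · √(4.5/490)
  = 3.418 · √0.00918
  = 3.418 · 0.0958
  = 0.3276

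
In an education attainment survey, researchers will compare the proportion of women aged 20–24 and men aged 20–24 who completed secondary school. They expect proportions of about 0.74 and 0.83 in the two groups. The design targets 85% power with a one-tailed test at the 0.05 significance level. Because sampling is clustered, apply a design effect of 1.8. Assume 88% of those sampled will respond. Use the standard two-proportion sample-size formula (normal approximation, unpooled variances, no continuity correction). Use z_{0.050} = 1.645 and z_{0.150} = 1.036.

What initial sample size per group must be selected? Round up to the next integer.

n = (z_α + z_β)² · [p₁(1−p₁) + p₂(1−p₂)] / (p₁ − p₂)²
  = (1.645 + 1.036)² · (0.74·0.26 + 0.83·0.17) / (-0.09)²
  = (2.681)² · (0.1924 + 0.1411) / 0.0081
  = 7.1878 · 0.3335 / 0.0081
  = 295.94
Design effect: 1.8 × 295.94 = 532.69.
Adjust for 88% response: 532.69 / 0.88 = 605.33.
Round up → n = 606 per group.

n = 606 per group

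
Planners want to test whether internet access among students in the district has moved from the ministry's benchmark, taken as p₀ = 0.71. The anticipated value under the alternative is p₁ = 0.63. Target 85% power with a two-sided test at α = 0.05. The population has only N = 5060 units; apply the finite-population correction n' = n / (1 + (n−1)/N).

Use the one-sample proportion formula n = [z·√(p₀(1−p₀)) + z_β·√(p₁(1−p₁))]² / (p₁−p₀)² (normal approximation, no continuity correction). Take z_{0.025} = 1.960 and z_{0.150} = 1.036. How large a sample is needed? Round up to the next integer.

n = 285

n = [z_{α/2}·√(p₀q₀) + z_β·√(p₁q₁)]² / (p₁ − p₀)²
  = [1.960·√(0.71·0.29) + 1.036·√(0.63·0.37)]² / (-0.08)²
  = [1.960·0.4538 + 1.036·0.4828]² / 0.0064
  = [1.3896]² / 0.0064
  = 301.70
Finite-population correction (N = 5060): 301.70 / (1 + (301.70 − 1)/5060) = 284.78.
Round up → n = 285.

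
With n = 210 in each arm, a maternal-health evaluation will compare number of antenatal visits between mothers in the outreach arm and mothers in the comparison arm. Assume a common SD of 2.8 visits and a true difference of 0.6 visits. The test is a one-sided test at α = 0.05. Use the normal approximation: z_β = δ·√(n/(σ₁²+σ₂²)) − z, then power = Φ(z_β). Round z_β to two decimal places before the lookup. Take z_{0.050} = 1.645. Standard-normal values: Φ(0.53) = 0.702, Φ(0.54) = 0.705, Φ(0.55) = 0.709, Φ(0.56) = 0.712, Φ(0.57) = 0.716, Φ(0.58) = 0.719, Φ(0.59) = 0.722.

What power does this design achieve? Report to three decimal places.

Power ≈ 0.709

z_β = δ·√(n/(σ₁²+σ₂²)) − z_α
    = 0.6 · √(210/15.68) − 1.645
    = 0.6 · 3.65963 − 1.645
    = 2.1958 − 1.645 = 0.5508 → 0.55
Power = Φ(0.55) = 0.709.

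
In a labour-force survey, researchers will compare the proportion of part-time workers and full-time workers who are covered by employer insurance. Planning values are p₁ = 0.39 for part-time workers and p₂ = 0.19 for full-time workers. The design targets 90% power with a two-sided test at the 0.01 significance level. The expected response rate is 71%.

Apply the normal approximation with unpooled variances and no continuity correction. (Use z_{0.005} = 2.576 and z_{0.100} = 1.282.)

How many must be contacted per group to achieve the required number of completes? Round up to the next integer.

n = 206 per group

n = (z_{α/2} + z_β)² · [p₁(1−p₁) + p₂(1−p₂)] / (p₁ − p₂)²
  = (2.576 + 1.282)² · (0.39·0.61 + 0.19·0.81) / (0.20)²
  = (3.858)² · (0.2379 + 0.1539) / 0.0400
  = 14.8842 · 0.3918 / 0.0400
  = 145.79
Adjust for 71% response: 145.79 / 0.71 = 205.34.
Round up → n = 206 per group.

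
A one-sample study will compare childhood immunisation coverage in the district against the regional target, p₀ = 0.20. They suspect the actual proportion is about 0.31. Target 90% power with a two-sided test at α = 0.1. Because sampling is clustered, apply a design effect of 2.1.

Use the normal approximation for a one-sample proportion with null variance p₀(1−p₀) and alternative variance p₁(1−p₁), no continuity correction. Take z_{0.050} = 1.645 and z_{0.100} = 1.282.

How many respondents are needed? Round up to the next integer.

n = [z_{α/2}·√(p₀q₀) + z_β·√(p₁q₁)]² / (p₁ − p₀)²
  = [1.645·√(0.20·0.80) + 1.282·√(0.31·0.69)]² / (0.11)²
  = [1.645·0.4000 + 1.282·0.4625]² / 0.0121
  = [1.2509]² / 0.0121
  = 129.32
Design effect: 2.1 × 129.32 = 271.58.
Round up → n = 272.

n = 272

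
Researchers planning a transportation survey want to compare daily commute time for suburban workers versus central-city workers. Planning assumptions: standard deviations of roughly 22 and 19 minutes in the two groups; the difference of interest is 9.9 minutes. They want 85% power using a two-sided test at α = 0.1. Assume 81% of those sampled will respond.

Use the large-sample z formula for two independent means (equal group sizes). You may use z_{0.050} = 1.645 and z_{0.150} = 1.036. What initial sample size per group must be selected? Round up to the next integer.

n = (z_{α/2} + z_β)² · (σ₁² + σ₂²) / δ²
  = (1.645 + 1.036)² · (22² + 19² = 845) / 9.9²
  = 7.1878 · 845 / 98.01
  = 61.97
Adjust for 81% response: 61.97 / 0.81 = 76.51.
Round up → n = 77 per group.

n = 77 per group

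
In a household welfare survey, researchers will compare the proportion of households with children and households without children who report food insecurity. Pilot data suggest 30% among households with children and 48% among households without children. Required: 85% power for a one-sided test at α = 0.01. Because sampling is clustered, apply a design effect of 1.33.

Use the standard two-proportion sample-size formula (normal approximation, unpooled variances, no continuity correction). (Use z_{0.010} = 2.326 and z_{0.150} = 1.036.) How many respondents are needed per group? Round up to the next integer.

n = 214 per group

n = (z_α + z_β)² · [p₁(1−p₁) + p₂(1−p₂)] / (p₁ − p₂)²
  = (2.326 + 1.036)² · (0.30·0.70 + 0.48·0.52) / (-0.18)²
  = (3.362)² · (0.2100 + 0.2496) / 0.0324
  = 11.3030 · 0.4596 / 0.0324
  = 160.34
Design effect: 1.33 × 160.34 = 213.25.
Round up → n = 214 per group.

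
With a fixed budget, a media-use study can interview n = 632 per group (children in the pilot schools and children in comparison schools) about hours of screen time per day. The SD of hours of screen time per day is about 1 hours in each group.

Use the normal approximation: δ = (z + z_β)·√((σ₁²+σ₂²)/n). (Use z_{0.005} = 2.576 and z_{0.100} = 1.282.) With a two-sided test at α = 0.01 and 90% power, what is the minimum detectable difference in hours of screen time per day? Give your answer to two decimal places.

Minimum detectable difference ≈ 0.22 hours

δ = (z_{α/2} + z_β) · √((σ₁²+σ₂²)/n)
  = (2.576 + 1.282) · √(2/632)
  = 3.858 · √0.00316
  = 3.858 · 0.0563
  = 0.2170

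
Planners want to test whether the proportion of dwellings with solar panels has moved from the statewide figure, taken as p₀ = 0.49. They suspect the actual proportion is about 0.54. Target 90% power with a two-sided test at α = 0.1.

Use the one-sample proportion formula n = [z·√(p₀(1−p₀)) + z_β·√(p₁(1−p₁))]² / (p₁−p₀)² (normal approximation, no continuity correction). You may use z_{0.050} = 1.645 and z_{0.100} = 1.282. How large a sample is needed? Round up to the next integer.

n = [z_{α/2}·√(p₀q₀) + z_β·√(p₁q₁)]² / (p₁ − p₀)²
  = [1.645·√(0.49·0.51) + 1.282·√(0.54·0.46)]² / (0.05)²
  = [1.645·0.4999 + 1.282·0.4984]² / 0.0025
  = [1.4613]² / 0.0025
  = 854.14
Round up → n = 855.

n = 855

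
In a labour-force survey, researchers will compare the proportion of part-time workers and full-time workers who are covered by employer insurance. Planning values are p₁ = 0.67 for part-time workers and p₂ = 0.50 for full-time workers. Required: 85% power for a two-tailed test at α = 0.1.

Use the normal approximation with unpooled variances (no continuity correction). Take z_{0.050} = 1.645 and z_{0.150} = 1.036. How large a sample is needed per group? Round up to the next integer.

n = 118 per group

n = (z_{α/2} + z_β)² · [p₁(1−p₁) + p₂(1−p₂)] / (p₁ − p₂)²
  = (1.645 + 1.036)² · (0.67·0.33 + 0.50·0.50) / (0.17)²
  = (2.681)² · (0.2211 + 0.2500) / 0.0289
  = 7.1878 · 0.4711 / 0.0289
  = 117.17
Round up → n = 118 per group.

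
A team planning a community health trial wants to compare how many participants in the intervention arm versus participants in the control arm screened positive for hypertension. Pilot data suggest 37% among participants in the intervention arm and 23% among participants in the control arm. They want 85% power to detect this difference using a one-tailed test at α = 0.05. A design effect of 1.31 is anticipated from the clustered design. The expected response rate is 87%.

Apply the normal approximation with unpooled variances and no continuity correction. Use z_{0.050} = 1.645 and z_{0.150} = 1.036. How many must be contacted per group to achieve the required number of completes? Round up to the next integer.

n = 227 per group

n = (z_α + z_β)² · [p₁(1−p₁) + p₂(1−p₂)] / (p₁ − p₂)²
  = (1.645 + 1.036)² · (0.37·0.63 + 0.23·0.77) / (0.14)²
  = (2.681)² · (0.2331 + 0.1771) / 0.0196
  = 7.1878 · 0.4102 / 0.0196
  = 150.43
Design effect: 1.31 × 150.43 = 197.06.
Adjust for 87% response: 197.06 / 0.87 = 226.51.
Round up → n = 227 per group.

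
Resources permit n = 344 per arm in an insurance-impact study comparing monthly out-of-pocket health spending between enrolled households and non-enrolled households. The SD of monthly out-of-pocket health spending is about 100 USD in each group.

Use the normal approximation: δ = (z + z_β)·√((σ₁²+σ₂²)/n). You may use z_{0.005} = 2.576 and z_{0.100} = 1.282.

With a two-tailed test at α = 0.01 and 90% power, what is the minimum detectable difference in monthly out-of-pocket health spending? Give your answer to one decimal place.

Minimum detectable difference ≈ 29.4 USD

δ = (z_{α/2} + z_β) · √((σ₁²+σ₂²)/n)
  = (2.576 + 1.282) · √(20000/344)
  = 3.858 · √58.1395
  = 3.858 · 7.6249
  = 29.4170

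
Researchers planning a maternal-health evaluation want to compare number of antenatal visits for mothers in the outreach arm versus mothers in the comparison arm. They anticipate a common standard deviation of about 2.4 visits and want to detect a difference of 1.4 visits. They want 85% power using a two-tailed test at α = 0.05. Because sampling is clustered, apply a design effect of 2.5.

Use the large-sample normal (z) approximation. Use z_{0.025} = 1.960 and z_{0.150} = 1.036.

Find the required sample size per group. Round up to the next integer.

n = 132 per group

n = (z_{α/2} + z_β)² · (σ₁² + σ₂²) / δ²
  = (1.960 + 1.036)² · (2·2.4² = 11.52) / 1.4²
  = 8.9760 · 11.52 / 1.96
  = 52.76
Design effect: 2.5 × 52.76 = 131.89.
Round up → n = 132 per group.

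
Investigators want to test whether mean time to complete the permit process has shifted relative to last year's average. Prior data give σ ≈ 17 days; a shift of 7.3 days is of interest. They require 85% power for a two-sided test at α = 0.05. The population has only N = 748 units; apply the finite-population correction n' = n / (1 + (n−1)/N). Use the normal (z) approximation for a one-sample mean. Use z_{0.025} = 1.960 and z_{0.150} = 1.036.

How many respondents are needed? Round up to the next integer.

n = 46

n = (z_{α/2} + z_β)² · σ² / δ²
  = (1.960 + 1.036)² · 17² / 7.3²
  = 8.9760 · 289 / 53.29
  = 48.68
Finite-population correction (N = 748): 48.68 / (1 + (48.68 − 1)/748) = 45.76.
Round up → n = 46.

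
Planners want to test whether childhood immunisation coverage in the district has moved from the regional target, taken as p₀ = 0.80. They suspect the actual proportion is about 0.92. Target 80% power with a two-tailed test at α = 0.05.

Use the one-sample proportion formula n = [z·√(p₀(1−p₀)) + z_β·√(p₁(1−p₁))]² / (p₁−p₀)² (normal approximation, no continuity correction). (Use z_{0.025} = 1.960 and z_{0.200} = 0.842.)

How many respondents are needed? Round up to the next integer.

n = [z_{α/2}·√(p₀q₀) + z_β·√(p₁q₁)]² / (p₁ − p₀)²
  = [1.960·√(0.80·0.20) + 0.842·√(0.92·0.08)]² / (0.12)²
  = [1.960·0.4000 + 0.842·0.2713]² / 0.0144
  = [1.0124]² / 0.0144
  = 71.18
Round up → n = 72.

n = 72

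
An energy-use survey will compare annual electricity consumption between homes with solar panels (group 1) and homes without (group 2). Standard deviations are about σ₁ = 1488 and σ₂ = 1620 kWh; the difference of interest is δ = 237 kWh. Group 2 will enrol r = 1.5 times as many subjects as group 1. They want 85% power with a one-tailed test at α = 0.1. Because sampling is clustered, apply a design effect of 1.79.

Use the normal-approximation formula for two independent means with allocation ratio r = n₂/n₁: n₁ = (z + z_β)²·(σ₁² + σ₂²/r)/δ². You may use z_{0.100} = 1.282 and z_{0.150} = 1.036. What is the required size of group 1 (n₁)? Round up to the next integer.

n₁ = (z_α + z_β)² · (σ₁² + σ₂²/r) / δ²
   = (1.282 + 1.036)² · (1488² + 1620²/1.5) / 237²
   = 5.3731 · (2214144 + 1749600) / 56169
   = 5.3731 · 3963744 / 56169
   = 379.17
Design effect: 1.79 × 379.17 = 678.72.
Round up → n₁ = 679; n₂ = r·n₁ = 1.5 × 679 = 1019.

n₁ = 679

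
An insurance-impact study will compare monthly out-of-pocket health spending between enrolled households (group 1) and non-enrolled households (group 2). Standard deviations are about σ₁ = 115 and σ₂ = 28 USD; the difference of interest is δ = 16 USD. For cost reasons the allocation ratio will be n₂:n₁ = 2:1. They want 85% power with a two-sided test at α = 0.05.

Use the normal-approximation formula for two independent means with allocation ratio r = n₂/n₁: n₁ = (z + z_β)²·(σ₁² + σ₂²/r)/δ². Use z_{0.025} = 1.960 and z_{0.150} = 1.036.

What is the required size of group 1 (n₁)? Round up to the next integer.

n₁ = 478

n₁ = (z_{α/2} + z_β)² · (σ₁² + σ₂²/r) / δ²
   = (1.960 + 1.036)² · (115² + 28²/2) / 16²
   = 8.9760 · (13225 + 392) / 256
   = 8.9760 · 13617 / 256
   = 477.45
Round up → n₁ = 478; n₂ = r·n₁ = 2 × 478 = 956.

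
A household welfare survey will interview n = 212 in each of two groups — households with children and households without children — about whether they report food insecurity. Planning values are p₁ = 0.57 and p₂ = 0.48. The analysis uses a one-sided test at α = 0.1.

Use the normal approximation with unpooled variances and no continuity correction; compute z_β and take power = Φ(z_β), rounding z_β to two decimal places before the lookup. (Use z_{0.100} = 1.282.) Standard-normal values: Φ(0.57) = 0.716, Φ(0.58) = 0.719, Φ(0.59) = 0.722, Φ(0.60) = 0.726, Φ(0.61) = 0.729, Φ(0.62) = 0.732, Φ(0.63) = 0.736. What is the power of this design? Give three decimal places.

z_β = |p₁−p₂|·√(n/[p₁q₁+p₂q₂]) − z_α
    = 0.09 · √(212/0.4947) − 1.282
    = 0.09 · 20.7013 − 1.282
    = 1.8631 − 1.282 = 0.5811 → 0.58
Power = Φ(0.58) = 0.719.

Power ≈ 0.719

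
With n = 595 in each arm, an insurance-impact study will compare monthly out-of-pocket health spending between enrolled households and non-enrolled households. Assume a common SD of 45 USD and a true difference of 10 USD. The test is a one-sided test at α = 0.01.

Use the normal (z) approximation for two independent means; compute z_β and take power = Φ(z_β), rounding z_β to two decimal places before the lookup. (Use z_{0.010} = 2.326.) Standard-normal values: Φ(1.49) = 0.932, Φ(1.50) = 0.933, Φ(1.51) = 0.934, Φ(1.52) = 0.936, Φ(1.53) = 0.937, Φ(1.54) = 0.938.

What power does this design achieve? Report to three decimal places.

z_β = δ·√(n/(σ₁²+σ₂²)) − z_α
    = 10 · √(595/4050) − 2.326
    = 10 · 0.38329 − 2.326
    = 3.8329 − 2.326 = 1.5069 → 1.51
Power = Φ(1.51) = 0.934.

Power ≈ 0.934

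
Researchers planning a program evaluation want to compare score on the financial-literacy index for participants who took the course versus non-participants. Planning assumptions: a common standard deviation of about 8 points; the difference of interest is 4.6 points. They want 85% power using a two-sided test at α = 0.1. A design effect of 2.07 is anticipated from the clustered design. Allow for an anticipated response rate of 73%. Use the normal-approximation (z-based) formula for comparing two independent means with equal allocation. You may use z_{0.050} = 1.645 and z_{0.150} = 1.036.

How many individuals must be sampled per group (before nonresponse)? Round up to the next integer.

n = 124 per group

n = (z_{α/2} + z_β)² · (σ₁² + σ₂²) / δ²
  = (1.645 + 1.036)² · (2·8² = 128) / 4.6²
  = 7.1878 · 128 / 21.16
  = 43.48
Design effect: 2.07 × 43.48 = 90.00.
Adjust for 73% response: 90.00 / 0.73 = 123.29.
Round up → n = 124 per group.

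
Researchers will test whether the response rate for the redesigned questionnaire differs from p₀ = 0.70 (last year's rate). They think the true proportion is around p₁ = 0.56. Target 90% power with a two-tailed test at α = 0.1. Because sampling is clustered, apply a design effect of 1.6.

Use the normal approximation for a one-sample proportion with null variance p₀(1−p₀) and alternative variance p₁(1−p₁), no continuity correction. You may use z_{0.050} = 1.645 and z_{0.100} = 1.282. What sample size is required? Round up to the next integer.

n = [z_{α/2}·√(p₀q₀) + z_β·√(p₁q₁)]² / (p₁ − p₀)²
  = [1.645·√(0.70·0.30) + 1.282·√(0.56·0.44)]² / (-0.14)²
  = [1.645·0.4583 + 1.282·0.4964]² / 0.0196
  = [1.3902]² / 0.0196
  = 98.61
Design effect: 1.6 × 98.61 = 157.77.
Round up → n = 158.

n = 158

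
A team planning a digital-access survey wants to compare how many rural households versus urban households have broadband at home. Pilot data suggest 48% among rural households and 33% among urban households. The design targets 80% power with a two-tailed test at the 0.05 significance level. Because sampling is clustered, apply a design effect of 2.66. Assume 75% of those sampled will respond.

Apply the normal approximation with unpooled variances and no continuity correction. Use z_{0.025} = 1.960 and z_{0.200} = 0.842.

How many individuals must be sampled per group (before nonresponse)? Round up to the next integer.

n = (z_{α/2} + z_β)² · [p₁(1−p₁) + p₂(1−p₂)] / (p₁ − p₂)²
  = (1.960 + 0.842)² · (0.48·0.52 + 0.33·0.67) / (0.15)²
  = (2.802)² · (0.2496 + 0.2211) / 0.0225
  = 7.8512 · 0.4707 / 0.0225
  = 164.25
Design effect: 2.66 × 164.25 = 436.90.
Adjust for 75% response: 436.90 / 0.75 = 582.53.
Round up → n = 583 per group.

n = 583 per group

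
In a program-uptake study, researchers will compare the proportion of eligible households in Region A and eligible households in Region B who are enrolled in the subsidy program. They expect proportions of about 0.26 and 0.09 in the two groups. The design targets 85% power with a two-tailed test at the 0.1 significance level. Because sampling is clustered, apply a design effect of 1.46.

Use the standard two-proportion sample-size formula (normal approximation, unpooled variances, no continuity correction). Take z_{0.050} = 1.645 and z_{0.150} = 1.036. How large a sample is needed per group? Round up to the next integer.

n = 100 per group

n = (z_{α/2} + z_β)² · [p₁(1−p₁) + p₂(1−p₂)] / (p₁ − p₂)²
  = (1.645 + 1.036)² · (0.26·0.74 + 0.09·0.91) / (0.17)²
  = (2.681)² · (0.1924 + 0.0819) / 0.0289
  = 7.1878 · 0.2743 / 0.0289
  = 68.22
Design effect: 1.46 × 68.22 = 99.60.
Round up → n = 100 per group.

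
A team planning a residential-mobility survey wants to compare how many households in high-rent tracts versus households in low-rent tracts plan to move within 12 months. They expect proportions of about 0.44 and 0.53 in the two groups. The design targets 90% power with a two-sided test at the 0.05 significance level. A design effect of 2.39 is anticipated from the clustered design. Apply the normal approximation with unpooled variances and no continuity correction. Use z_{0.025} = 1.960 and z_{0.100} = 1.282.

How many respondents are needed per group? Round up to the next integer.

n = 1537 per group

n = (z_{α/2} + z_β)² · [p₁(1−p₁) + p₂(1−p₂)] / (p₁ − p₂)²
  = (1.960 + 1.282)² · (0.44·0.56 + 0.53·0.47) / (-0.09)²
  = (3.242)² · (0.2464 + 0.2491) / 0.0081
  = 10.5106 · 0.4955 / 0.0081
  = 642.96
Design effect: 2.39 × 642.96 = 1536.68.
Round up → n = 1537 per group.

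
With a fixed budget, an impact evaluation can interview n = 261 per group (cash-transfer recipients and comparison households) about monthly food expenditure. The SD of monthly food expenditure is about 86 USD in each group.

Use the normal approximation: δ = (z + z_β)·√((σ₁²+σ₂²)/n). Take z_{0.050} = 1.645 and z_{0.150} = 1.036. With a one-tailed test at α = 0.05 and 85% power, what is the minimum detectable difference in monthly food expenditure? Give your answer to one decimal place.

δ = (z_α + z_β) · √((σ₁²+σ₂²)/n)
  = (1.645 + 1.036) · √(14792/261)
  = 2.681 · √56.6743
  = 2.681 · 7.5282
  = 20.1832

Minimum detectable difference ≈ 20.2 USD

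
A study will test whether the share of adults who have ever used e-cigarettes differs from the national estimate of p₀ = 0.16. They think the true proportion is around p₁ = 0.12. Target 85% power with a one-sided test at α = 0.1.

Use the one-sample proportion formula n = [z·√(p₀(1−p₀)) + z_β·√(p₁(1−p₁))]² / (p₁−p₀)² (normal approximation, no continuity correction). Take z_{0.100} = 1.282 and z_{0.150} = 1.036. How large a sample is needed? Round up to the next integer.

n = [z_α·√(p₀q₀) + z_β·√(p₁q₁)]² / (p₁ − p₀)²
  = [1.282·√(0.16·0.84) + 1.036·√(0.12·0.88)]² / (-0.04)²
  = [1.282·0.3666 + 1.036·0.3250]² / 0.0016
  = [0.8066]² / 0.0016
  = 406.68
Round up → n = 407.

n = 407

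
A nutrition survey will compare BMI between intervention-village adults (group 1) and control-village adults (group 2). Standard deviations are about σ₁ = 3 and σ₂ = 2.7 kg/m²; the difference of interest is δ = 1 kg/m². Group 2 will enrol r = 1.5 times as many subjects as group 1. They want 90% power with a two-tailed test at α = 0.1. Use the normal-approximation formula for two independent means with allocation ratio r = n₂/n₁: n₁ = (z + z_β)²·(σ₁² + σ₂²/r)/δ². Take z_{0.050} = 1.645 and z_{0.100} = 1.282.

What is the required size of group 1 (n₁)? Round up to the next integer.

n₁ = 119

n₁ = (z_{α/2} + z_β)² · (σ₁² + σ₂²/r) / δ²
   = (1.645 + 1.282)² · (3² + 2.7²/1.5) / 1²
   = 8.5673 · (9 + 4.86) / 1
   = 8.5673 · 13.86 / 1
   = 118.74
Round up → n₁ = 119; n₂ = r·n₁ = 1.5 × 119 = 179.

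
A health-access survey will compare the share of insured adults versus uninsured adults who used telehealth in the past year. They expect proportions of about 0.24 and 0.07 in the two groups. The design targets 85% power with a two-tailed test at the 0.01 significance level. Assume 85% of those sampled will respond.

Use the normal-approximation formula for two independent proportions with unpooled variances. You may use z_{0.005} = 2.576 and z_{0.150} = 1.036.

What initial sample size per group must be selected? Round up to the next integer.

n = 132 per group

n = (z_{α/2} + z_β)² · [p₁(1−p₁) + p₂(1−p₂)] / (p₁ − p₂)²
  = (2.576 + 1.036)² · (0.24·0.76 + 0.07·0.93) / (0.17)²
  = (3.612)² · (0.1824 + 0.0651) / 0.0289
  = 13.0465 · 0.2475 / 0.0289
  = 111.73
Adjust for 85% response: 111.73 / 0.85 = 131.45.
Round up → n = 132 per group.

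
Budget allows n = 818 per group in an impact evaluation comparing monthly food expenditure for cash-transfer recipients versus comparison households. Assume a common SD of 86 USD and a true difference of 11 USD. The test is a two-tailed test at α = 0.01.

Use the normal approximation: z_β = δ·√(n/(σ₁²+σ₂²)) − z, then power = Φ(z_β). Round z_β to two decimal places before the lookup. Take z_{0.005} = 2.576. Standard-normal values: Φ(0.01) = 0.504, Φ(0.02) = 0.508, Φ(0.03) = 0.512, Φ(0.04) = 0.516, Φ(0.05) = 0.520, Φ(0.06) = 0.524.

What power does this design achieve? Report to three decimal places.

z_β = δ·√(n/(σ₁²+σ₂²)) − z_{α/2}
    = 11 · √(818/14792) − 2.576
    = 11 · 0.23516 − 2.576
    = 2.5868 − 2.576 = 0.0108 → 0.01
Power = Φ(0.01) = 0.504.

Power ≈ 0.504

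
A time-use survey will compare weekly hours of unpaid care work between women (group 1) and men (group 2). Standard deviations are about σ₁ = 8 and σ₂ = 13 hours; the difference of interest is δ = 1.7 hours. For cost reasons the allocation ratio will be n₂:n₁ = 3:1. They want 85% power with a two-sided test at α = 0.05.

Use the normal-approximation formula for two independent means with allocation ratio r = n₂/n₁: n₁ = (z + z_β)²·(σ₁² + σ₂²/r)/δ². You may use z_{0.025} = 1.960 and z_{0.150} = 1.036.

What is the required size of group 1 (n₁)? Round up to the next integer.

n₁ = 374

n₁ = (z_{α/2} + z_β)² · (σ₁² + σ₂²/r) / δ²
   = (1.960 + 1.036)² · (8² + 13²/3) / 1.7²
   = 8.9760 · (64 + 56.3333) / 2.89
   = 8.9760 · 120.3333 / 2.89
   = 373.74
Round up → n₁ = 374; n₂ = r·n₁ = 3 × 374 = 1122.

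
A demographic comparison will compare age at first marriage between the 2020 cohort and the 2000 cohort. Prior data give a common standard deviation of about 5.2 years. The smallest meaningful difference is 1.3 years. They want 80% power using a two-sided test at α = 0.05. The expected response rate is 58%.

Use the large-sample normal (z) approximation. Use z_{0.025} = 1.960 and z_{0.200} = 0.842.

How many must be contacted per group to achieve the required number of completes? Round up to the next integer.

n = (z_{α/2} + z_β)² · (σ₁² + σ₂²) / δ²
  = (1.960 + 0.842)² · (2·5.2² = 54.08) / 1.3²
  = 7.8512 · 54.08 / 1.69
  = 251.24
Adjust for 58% response: 251.24 / 0.58 = 433.17.
Round up → n = 434 per group.

n = 434 per group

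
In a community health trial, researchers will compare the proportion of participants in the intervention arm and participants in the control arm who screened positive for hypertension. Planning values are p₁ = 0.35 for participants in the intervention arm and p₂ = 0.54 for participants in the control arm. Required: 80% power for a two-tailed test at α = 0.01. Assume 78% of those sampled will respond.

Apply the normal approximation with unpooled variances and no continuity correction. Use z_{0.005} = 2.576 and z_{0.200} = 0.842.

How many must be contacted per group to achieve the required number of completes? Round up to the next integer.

n = 198 per group

n = (z_{α/2} + z_β)² · [p₁(1−p₁) + p₂(1−p₂)] / (p₁ − p₂)²
  = (2.576 + 0.842)² · (0.35·0.65 + 0.54·0.46) / (-0.19)²
  = (3.418)² · (0.2275 + 0.2484) / 0.0361
  = 11.6827 · 0.4759 / 0.0361
  = 154.01
Adjust for 78% response: 154.01 / 0.78 = 197.45.
Round up → n = 198 per group.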